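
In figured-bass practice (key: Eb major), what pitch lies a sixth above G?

Counting 5 letter steps above G lands on E; in Eb major, that letter is Eb.

Eb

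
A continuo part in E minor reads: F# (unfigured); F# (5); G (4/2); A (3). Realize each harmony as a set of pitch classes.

F# (5/3): F#, A, C.
F# (5/3): F#, A, C.
G (6/4/2): G, A, C, E.
A (5/3): A, C, E.

F#, A, C | F#, A, C | G, A, C, E | A, C, E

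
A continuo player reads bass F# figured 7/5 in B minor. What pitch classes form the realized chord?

F#, A, C#, E

The written figures 7/5 are shorthand for 7/5/3: the 3 is implied.
A third above F# in this key is A.
A fifth above F# in this key is C#.
A seventh above F# in this key is E.
Together with the bass F#, this spells F# minor seventh in root position.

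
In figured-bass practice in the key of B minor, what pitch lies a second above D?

E

Counting 1 letter step above D lands on E; in B minor, that letter is E.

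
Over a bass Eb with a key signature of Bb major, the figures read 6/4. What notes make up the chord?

A fourth above Eb in this key is A.
A sixth above Eb in this key is C.
Together with the bass Eb, this spells A diminished in second inversion.

Eb, A, C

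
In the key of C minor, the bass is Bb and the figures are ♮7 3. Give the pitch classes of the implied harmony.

The written figures ♮7 3 are shorthand for 7/5/3: the 5 is implied.
A third above Bb in this key is D.
A fifth above Bb in this key is F.
A seventh above Bb in this key is Ab, made natural (A) by the ♮ figure.
Together with the bass Bb, this spells Bb major seventh in root position.

Bb, D, F, A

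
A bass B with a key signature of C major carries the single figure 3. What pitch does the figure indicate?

D

Counting 2 letter steps above B lands on D; in C major, that letter is D.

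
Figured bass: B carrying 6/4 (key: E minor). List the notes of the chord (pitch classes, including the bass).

A fourth above B in this key is E.
A sixth above B in this key is G.
Together with the bass B, this spells E minor in second inversion.

B, E, G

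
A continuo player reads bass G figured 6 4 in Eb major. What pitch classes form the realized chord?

G, C, Eb

A fourth above G in this key is C.
A sixth above G in this key is Eb.
Together with the bass G, this spells C minor in second inversion.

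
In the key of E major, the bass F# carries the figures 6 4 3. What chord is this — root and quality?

B dominant seventh

The figures 6 4 3 indicate a seventh chord in second inversion.
In second inversion the root lies a fourth above the bass: a fourth above F# in E major is B.
The chord tones are F#, A, B, D#, giving B dominant seventh.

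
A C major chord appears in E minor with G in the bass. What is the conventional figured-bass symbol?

6/4

G is the fifth of C major, so the chord is in second inversion.
A triad in second inversion is figured 6/4, conventionally abbreviated 6/4.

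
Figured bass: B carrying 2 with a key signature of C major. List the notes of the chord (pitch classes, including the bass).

The written figures 2 are shorthand for 6/4/2: the 6/4 are implied.
A second above B in this key is C.
A fourth above B in this key is E.
A sixth above B in this key is G.
Together with the bass B, this spells C major seventh in third inversion.

B, C, E, G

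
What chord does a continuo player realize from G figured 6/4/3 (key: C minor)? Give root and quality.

The figures 6/4/3 indicate a seventh chord in second inversion.
In second inversion the root lies a fourth above the bass: a fourth above G in C minor is C.
The chord tones are G, Bb, C, Eb, giving C minor seventh.

C minor seventh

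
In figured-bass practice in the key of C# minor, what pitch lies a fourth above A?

Counting 3 letter steps above A lands on D; in C# minor, that letter is D#.

D#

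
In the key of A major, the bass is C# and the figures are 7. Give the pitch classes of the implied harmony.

C#, E, G#, B

The written figures 7 are shorthand for 7/5/3: the 5/3 are implied.
A third above C# in this key is E.
A fifth above C# in this key is G#.
A seventh above C# in this key is B.
Together with the bass C#, this spells C# minor seventh in root position.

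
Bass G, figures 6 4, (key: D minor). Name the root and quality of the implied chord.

C major

The figures 6 4 indicate a triad in second inversion.
In second inversion the root lies a fourth above the bass: a fourth above G in D minor is C.
The chord tones are G, C, E, giving C major.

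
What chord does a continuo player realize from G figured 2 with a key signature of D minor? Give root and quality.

The figures 2 indicate a seventh chord in third inversion.
In third inversion the root lies a second above the bass: a second above G in D minor is A.
The chord tones are G, A, C, E, giving A minor seventh.

A minor seventh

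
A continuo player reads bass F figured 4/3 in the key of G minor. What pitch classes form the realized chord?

The written figures 4/3 are shorthand for 6/4/3: the 6 is implied.
A third above F in this key is A.
A fourth above F in this key is Bb.
A sixth above F in this key is D.
Together with the bass F, this spells Bb major seventh in second inversion.

F, A, Bb, D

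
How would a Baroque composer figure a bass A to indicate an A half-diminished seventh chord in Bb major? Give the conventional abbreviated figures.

A is the root of A half-diminished seventh, so the chord is in root position.
A seventh chord in root position is figured 7/5/3, conventionally abbreviated 7.

7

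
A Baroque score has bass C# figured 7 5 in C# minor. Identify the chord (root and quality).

The figures 7 5 indicate a seventh chord in root position.
In root position the bass is the root, so the root is C#.
The chord tones are C#, E, G#, B, giving C# minor seventh.

C# minor seventh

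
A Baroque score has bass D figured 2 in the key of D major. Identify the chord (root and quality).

The figures 2 indicate a seventh chord in third inversion.
In third inversion the root lies a second above the bass: a second above D in D major is E.
The chord tones are D, E, G, B, giving E minor seventh.

E minor seventh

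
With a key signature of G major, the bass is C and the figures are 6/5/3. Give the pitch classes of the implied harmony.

C, E, G, A

A third above C in this key is E.
A fifth above C in this key is G.
A sixth above C in this key is A.
Together with the bass C, this spells A minor seventh in first inversion.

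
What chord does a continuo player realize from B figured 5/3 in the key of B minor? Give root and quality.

B minor

The figures 5/3 indicate a triad in root position.
In root position the bass is the root, so the root is B.
The chord tones are B, D, F#, giving B minor.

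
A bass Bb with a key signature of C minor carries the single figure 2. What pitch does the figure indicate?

Counting 1 letter step above Bb lands on C; in C minor, that letter is C.

C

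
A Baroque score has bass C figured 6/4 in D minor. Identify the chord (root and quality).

F major

The figures 6/4 indicate a triad in second inversion.
In second inversion the root lies a fourth above the bass: a fourth above C in D minor is F.
The chord tones are C, F, A, giving F major.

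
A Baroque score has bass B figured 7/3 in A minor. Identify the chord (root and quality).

The figures 7/3 indicate a seventh chord in root position.
In root position the bass is the root, so the root is B.
The chord tones are B, D, F, A, giving B half-diminished seventh.

B half-diminished seventh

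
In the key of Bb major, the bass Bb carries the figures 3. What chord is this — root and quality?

Bb major

The figures 3 indicate a triad in root position.
In root position the bass is the root, so the root is Bb.
The chord tones are Bb, D, F, giving Bb major.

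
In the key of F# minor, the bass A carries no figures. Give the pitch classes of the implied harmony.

An unfigured bass implies 5/3.
A third above A in this key is C#.
A fifth above A in this key is E.
Together with the bass A, this spells A major in root position.

A, C#, E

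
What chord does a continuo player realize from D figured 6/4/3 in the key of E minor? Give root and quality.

G major seventh

The figures 6/4/3 indicate a seventh chord in second inversion.
In second inversion the root lies a fourth above the bass: a fourth above D in E minor is G.
The chord tones are D, F#, G, B, giving G major seventh.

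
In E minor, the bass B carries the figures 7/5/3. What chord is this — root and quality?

B minor seventh

The figures 7/5/3 indicate a seventh chord in root position.
In root position the bass is the root, so the root is B.
The chord tones are B, D, F#, A, giving B minor seventh.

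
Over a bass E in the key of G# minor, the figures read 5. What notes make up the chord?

E, G#, B

The written figures 5 are shorthand for 5/3: the 3 is implied.
A third above E in this key is G#.
A fifth above E in this key is B.
Together with the bass E, this spells E major in root position.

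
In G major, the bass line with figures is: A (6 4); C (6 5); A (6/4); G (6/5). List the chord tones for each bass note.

A (6/4): A, D, F#.
C (6/5/3): C, E, G, A.
A (6/4): A, D, F#.
G (6/5/3): G, B, D, E.

A, D, F# | C, E, G, A | A, D, F# | G, B, D, E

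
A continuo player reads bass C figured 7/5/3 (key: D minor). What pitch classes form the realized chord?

C, E, G, Bb

A third above C in this key is E.
A fifth above C in this key is G.
A seventh above C in this key is Bb.
Together with the bass C, this spells C dominant seventh in root position.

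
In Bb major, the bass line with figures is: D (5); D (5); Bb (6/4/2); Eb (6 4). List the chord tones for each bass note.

D (5/3): D, F, A.
D (5/3): D, F, A.
Bb (6/4/2): Bb, C, Eb, G.
Eb (6/4): Eb, A, C.

D, F, A | D, F, A | Bb, C, Eb, G | Eb, A, C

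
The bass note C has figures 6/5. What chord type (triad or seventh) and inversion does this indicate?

seventh chord, first inversion

6/5 is shorthand for 6/5/3.
Intervals of 6/5/3 above the bass form a seventh chord; the bass is the third, so this is first inversion.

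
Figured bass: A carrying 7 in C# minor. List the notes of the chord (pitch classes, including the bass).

A, C#, E, G#

The written figures 7 are shorthand for 7/5/3: the 5/3 are implied.
A third above A in this key is C#.
A fifth above A in this key is E.
A seventh above A in this key is G#.
Together with the bass A, this spells A major seventh in root position.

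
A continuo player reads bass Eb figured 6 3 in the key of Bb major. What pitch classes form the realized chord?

Eb, G, C

A third above Eb in this key is G.
A sixth above Eb in this key is C.
Together with the bass Eb, this spells C minor in first inversion.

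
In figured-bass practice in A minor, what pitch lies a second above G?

A

Counting 1 letter step above G lands on A; in A minor, that letter is A.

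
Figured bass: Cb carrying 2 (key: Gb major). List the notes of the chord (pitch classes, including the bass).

The written figures 2 are shorthand for 6/4/2: the 6/4 are implied.
A second above Cb in this key is Db.
A fourth above Cb in this key is F.
A sixth above Cb in this key is Ab.
Together with the bass Cb, this spells Db dominant seventh in third inversion.

Cb, Db, F, Ab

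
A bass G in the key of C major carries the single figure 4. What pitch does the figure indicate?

C

Counting 3 letter steps above G lands on C; in C major, that letter is C.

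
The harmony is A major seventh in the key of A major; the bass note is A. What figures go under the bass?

7

A is the root of A major seventh, so the chord is in root position.
A seventh chord in root position is figured 7/5/3, conventionally abbreviated 7.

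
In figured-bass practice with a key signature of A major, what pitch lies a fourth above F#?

Counting 3 letter steps above F# lands on B; in A major, that letter is B.

B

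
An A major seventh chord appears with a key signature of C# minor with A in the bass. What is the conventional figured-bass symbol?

A is the root of A major seventh, so the chord is in root position.
A seventh chord in root position is figured 7/5/3, conventionally abbreviated 7.

7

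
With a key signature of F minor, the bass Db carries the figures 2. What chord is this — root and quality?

The figures 2 indicate a seventh chord in third inversion.
In third inversion the root lies a second above the bass: a second above Db in F minor is Eb.
The chord tones are Db, Eb, G, Bb, giving Eb dominant seventh.

Eb dominant seventh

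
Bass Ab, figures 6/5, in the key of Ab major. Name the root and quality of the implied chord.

F minor seventh

The figures 6/5 indicate a seventh chord in first inversion.
In first inversion the root lies a sixth above the bass: a sixth above Ab in Ab major is F.
The chord tones are Ab, C, Eb, F, giving F minor seventh.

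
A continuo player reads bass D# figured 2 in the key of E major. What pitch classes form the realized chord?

D#, E, G#, B

The written figures 2 are shorthand for 6/4/2: the 6/4 are implied.
A second above D# in this key is E.
A fourth above D# in this key is G#.
A sixth above D# in this key is B.
Together with the bass D#, this spells E major seventh in third inversion.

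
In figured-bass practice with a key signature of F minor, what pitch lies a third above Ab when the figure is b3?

Cb

Counting 2 letter steps above Ab lands on C; in F minor, that letter is C.
The b3 figure lowers it a semitone, giving Cb.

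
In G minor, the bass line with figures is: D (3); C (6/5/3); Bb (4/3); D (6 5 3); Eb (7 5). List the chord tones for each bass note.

D, F, A | C, Eb, G, A | Bb, D, Eb, G | D, F, A, Bb | Eb, G, Bb, D

D (5/3): D, F, A.
C (6/5/3): C, Eb, G, A.
Bb (6/4/3): Bb, D, Eb, G.
D (6/5/3): D, F, A, Bb.
Eb (7/5/3): Eb, G, Bb, D.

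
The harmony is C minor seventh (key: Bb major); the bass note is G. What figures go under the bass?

G is the fifth of C minor seventh, so the chord is in second inversion.
A seventh chord in second inversion is figured 6/4/3, conventionally abbreviated 4/3.

4/3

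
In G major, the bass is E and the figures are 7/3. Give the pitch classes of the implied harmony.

The written figures 7/3 are shorthand for 7/5/3: the 5 is implied.
A third above E in this key is G.
A fifth above E in this key is B.
A seventh above E in this key is D.
Together with the bass E, this spells E minor seventh in root position.

E, G, B, D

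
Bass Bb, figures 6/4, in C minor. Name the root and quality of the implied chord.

The figures 6/4 indicate a triad in second inversion.
In second inversion the root lies a fourth above the bass: a fourth above Bb in C minor is Eb.
The chord tones are Bb, Eb, G, giving Eb major.

Eb major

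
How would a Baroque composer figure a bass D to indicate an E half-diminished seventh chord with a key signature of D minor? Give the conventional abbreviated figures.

4/2

D is the seventh of E half-diminished seventh, so the chord is in third inversion.
A seventh chord in third inversion is figured 6/4/2, conventionally abbreviated 4/2.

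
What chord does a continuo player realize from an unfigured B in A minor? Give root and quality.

An unfigured bass indicates a triad in root position.
In root position the bass is the root, so the root is B.
The chord tones are B, D, F, giving B diminished.

B diminished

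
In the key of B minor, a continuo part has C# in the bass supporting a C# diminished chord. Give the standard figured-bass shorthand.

no figures

C# is the root of C# diminished, so the chord is in root position.
A triad in root position is figured 5/3, conventionally abbreviated (no figures — root-position triad).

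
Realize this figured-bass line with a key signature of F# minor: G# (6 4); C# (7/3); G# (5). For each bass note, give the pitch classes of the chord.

G# (6/4): G#, C#, E.
C# (7/5/3): C#, E, G#, B.
G# (5/3): G#, B, D.

G#, C#, E | C#, E, G#, B | G#, B, D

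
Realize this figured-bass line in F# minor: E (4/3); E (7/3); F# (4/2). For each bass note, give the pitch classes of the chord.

E, G#, A, C# | E, G#, B, D | F#, G#, B, D

E (6/4/3): E, G#, A, C#.
E (7/5/3): E, G#, B, D.
F# (6/4/2): F#, G#, B, D.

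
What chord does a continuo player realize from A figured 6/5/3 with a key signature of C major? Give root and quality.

F major seventh

The figures 6/5/3 indicate a seventh chord in first inversion.
In first inversion the root lies a sixth above the bass: a sixth above A in C major is F.
The chord tones are A, C, E, F, giving F major seventh.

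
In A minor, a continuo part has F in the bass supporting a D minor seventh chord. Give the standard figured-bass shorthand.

F is the third of D minor seventh, so the chord is in first inversion.
A seventh chord in first inversion is figured 6/5/3, conventionally abbreviated 6/5.

6/5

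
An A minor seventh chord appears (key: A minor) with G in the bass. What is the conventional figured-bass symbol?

4/2

G is the seventh of A minor seventh, so the chord is in third inversion.
A seventh chord in third inversion is figured 6/4/2, conventionally abbreviated 4/2.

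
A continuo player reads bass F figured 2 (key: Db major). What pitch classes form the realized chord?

The written figures 2 are shorthand for 6/4/2: the 6/4 are implied.
A second above F in this key is Gb.
A fourth above F in this key is Bb.
A sixth above F in this key is Db.
Together with the bass F, this spells Gb major seventh in third inversion.

F, Gb, Bb, Db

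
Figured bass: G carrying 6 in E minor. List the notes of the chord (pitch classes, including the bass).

The written figures 6 are shorthand for 6/3: the 3 is implied.
A third above G in this key is B.
A sixth above G in this key is E.
Together with the bass G, this spells E minor in first inversion.

G, B, E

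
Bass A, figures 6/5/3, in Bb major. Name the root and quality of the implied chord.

F dominant seventh

The figures 6/5/3 indicate a seventh chord in first inversion.
In first inversion the root lies a sixth above the bass: a sixth above A in Bb major is F.
The chord tones are A, C, Eb, F, giving F dominant seventh.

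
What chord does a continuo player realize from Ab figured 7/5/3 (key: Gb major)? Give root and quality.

The figures 7/5/3 indicate a seventh chord in root position.
In root position the bass is the root, so the root is Ab.
The chord tones are Ab, Cb, Eb, Gb, giving Ab minor seventh.

Ab minor seventh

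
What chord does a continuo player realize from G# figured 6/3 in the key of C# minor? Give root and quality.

E major

The figures 6/3 indicate a triad in first inversion.
In first inversion the root lies a sixth above the bass: a sixth above G# in C# minor is E.
The chord tones are G#, B, E, giving E major.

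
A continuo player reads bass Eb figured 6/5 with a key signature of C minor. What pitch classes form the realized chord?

Eb, G, Bb, C

The written figures 6/5 are shorthand for 6/5/3: the 3 is implied.
A third above Eb in this key is G.
A fifth above Eb in this key is Bb.
A sixth above Eb in this key is C.
Together with the bass Eb, this spells C minor seventh in first inversion.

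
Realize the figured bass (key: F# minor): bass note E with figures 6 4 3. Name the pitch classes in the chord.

E, G#, A, C#

A third above E in this key is G#.
A fourth above E in this key is A.
A sixth above E in this key is C#.
Together with the bass E, this spells A major seventh in second inversion.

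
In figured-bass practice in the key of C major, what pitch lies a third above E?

G

Counting 2 letter steps above E lands on G; in C major, that letter is G.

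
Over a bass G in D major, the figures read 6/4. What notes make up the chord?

G, C#, E

A fourth above G in this key is C#.
A sixth above G in this key is E.
Together with the bass G, this spells C# diminished in second inversion.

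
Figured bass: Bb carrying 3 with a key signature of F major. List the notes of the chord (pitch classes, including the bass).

The written figures 3 are shorthand for 5/3: the 5 is implied.
A third above Bb in this key is D.
A fifth above Bb in this key is F.
Together with the bass Bb, this spells Bb major in root position.

Bb, D, F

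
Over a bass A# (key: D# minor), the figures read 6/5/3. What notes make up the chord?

A third above A# in this key is C#.
A fifth above A# in this key is E#.
A sixth above A# in this key is F#.
Together with the bass A#, this spells F# major seventh in first inversion.

A#, C#, E#, F#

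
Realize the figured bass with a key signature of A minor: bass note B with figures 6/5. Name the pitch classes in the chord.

The written figures 6/5 are shorthand for 6/5/3: the 3 is implied.
A third above B in this key is D.
A fifth above B in this key is F.
A sixth above B in this key is G.
Together with the bass B, this spells G dominant seventh in first inversion.

B, D, F, G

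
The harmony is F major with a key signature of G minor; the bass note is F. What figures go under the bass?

no figures

F is the root of F major, so the chord is in root position.
A triad in root position is figured 5/3, conventionally abbreviated (no figures — root-position triad).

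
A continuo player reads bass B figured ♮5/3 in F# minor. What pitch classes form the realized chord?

B, D, F

A third above B in this key is D.
A fifth above B in this key is F#, made natural (F) by the ♮ figure.
Together with the bass B, this spells B diminished in root position.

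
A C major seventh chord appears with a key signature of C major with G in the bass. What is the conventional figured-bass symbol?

4/3

G is the fifth of C major seventh, so the chord is in second inversion.
A seventh chord in second inversion is figured 6/4/3, conventionally abbreviated 4/3.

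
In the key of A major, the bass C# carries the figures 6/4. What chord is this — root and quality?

F# minor

The figures 6/4 indicate a triad in second inversion.
In second inversion the root lies a fourth above the bass: a fourth above C# in A major is F#.
The chord tones are C#, F#, A, giving F# minor.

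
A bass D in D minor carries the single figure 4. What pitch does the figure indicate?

G

Counting 3 letter steps above D lands on G; in D minor, that letter is G.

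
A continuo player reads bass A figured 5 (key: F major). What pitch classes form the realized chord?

The written figures 5 are shorthand for 5/3: the 3 is implied.
A third above A in this key is C.
A fifth above A in this key is E.
Together with the bass A, this spells A minor in root position.

A, C, E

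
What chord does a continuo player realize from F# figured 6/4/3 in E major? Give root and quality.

The figures 6/4/3 indicate a seventh chord in second inversion.
In second inversion the root lies a fourth above the bass: a fourth above F# in E major is B.
The chord tones are F#, A, B, D#, giving B dominant seventh.

B dominant seventh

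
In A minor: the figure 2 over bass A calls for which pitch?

B

Counting 1 letter step above A lands on B; in A minor, that letter is B.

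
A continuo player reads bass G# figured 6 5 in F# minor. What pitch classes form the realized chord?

The written figures 6 5 are shorthand for 6/5/3: the 3 is implied.
A third above G# in this key is B.
A fifth above G# in this key is D.
A sixth above G# in this key is E.
Together with the bass G#, this spells E dominant seventh in first inversion.

G#, B, D, E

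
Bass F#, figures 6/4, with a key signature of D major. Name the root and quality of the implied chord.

B minor

The figures 6/4 indicate a triad in second inversion.
In second inversion the root lies a fourth above the bass: a fourth above F# in D major is B.
The chord tones are F#, B, D, giving B minor.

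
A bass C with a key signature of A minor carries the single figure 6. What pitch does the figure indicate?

A

Counting 5 letter steps above C lands on A; in A minor, that letter is A.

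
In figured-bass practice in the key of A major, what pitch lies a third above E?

Counting 2 letter steps above E lands on G; in A major, that letter is G#.

G#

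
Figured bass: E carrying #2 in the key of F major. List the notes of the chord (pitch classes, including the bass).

The written figures #2 are shorthand for 6/4/2: the 6/4 are implied.
A second above E in this key is F, raised to F# by the sharp.
A fourth above E in this key is A.
A sixth above E in this key is C.
Together with the bass E, this spells F# half-diminished seventh in third inversion.

E, F#, A, C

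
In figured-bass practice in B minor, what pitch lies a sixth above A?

Counting 5 letter steps above A lands on F; in B minor, that letter is F#.

F#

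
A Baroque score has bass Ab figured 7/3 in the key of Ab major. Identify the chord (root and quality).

Ab major seventh

The figures 7/3 indicate a seventh chord in root position.
In root position the bass is the root, so the root is Ab.
The chord tones are Ab, C, Eb, G, giving Ab major seventh.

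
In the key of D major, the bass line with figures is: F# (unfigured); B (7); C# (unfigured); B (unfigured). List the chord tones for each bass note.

F#, A, C# | B, D, F#, A | C#, E, G | B, D, F#

F# (5/3): F#, A, C#.
B (7/5/3): B, D, F#, A.
C# (5/3): C#, E, G.
B (5/3): B, D, F#.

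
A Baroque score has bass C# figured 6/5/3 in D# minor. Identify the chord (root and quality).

The figures 6/5/3 indicate a seventh chord in first inversion.
In first inversion the root lies a sixth above the bass: a sixth above C# in D# minor is A#.
The chord tones are C#, E#, G#, A#, giving A# minor seventh.

A# minor seventh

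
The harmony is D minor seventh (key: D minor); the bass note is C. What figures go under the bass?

4/2

C is the seventh of D minor seventh, so the chord is in third inversion.
A seventh chord in third inversion is figured 6/4/2, conventionally abbreviated 4/2.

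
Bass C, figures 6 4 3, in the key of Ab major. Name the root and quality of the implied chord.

F minor seventh

The figures 6 4 3 indicate a seventh chord in second inversion.
In second inversion the root lies a fourth above the bass: a fourth above C in Ab major is F.
The chord tones are C, Eb, F, Ab, giving F minor seventh.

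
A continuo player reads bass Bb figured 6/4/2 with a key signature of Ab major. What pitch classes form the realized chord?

A second above Bb in this key is C.
A fourth above Bb in this key is Eb.
A sixth above Bb in this key is G.
Together with the bass Bb, this spells C minor seventh in third inversion.

Bb, C, Eb, G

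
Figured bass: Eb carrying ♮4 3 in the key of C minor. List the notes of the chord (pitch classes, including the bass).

The written figures ♮4 3 are shorthand for 6/4/3: the 6 is implied.
A third above Eb in this key is G.
A fourth above Eb in this key is Ab, made natural (A) by the ♮ figure.
A sixth above Eb in this key is C.
Together with the bass Eb, this spells A half-diminished seventh in second inversion.

Eb, G, A, C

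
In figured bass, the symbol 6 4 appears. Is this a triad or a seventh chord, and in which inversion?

triad, second inversion

Intervals of 6/4 above the bass form a triad; the bass is the fifth, so this is second inversion.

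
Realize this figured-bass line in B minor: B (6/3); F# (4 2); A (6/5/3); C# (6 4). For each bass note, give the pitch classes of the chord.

B (6/3): B, D, G.
F# (6/4/2): F#, G, B, D.
A (6/5/3): A, C#, E, F#.
C# (6/4): C#, F#, A.

B, D, G | F#, G, B, D | A, C#, E, F# | C#, F#, A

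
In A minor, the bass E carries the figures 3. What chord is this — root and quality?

E minor

The figures 3 indicate a triad in root position.
In root position the bass is the root, so the root is E.
The chord tones are E, G, B, giving E minor.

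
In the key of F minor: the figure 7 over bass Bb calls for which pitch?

Ab

Counting 6 letter steps above Bb lands on A; in F minor, that letter is Ab.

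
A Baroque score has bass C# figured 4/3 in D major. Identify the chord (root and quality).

The figures 4/3 indicate a seventh chord in second inversion.
In second inversion the root lies a fourth above the bass: a fourth above C# in D major is F#.
The chord tones are C#, E, F#, A, giving F# minor seventh.

F# minor seventh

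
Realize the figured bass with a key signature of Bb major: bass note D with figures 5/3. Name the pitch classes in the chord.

A third above D in this key is F.
A fifth above D in this key is A.
Together with the bass D, this spells D minor in root position.

D, F, A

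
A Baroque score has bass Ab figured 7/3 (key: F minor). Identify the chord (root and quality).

Ab major seventh

The figures 7/3 indicate a seventh chord in root position.
In root position the bass is the root, so the root is Ab.
The chord tones are Ab, C, Eb, G, giving Ab major seventh.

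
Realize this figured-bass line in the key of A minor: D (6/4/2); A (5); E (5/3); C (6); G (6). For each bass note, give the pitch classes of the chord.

D, E, G, B | A, C, E | E, G, B | C, E, A | G, B, E

D (6/4/2): D, E, G, B.
A (5/3): A, C, E.
E (5/3): E, G, B.
C (6/3): C, E, A.
G (6/3): G, B, E.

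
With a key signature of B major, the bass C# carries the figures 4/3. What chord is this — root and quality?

F# dominant seventh

The figures 4/3 indicate a seventh chord in second inversion.
In second inversion the root lies a fourth above the bass: a fourth above C# in B major is F#.
The chord tones are C#, E, F#, A#, giving F# dominant seventh.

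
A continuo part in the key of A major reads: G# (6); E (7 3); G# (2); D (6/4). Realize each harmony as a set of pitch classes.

G#, B, E | E, G#, B, D | G#, A, C#, E | D, G#, B

G# (6/3): G#, B, E.
E (7/5/3): E, G#, B, D.
G# (6/4/2): G#, A, C#, E.
D (6/4): D, G#, B.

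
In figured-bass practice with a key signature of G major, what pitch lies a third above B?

D

Counting 2 letter steps above B lands on D; in G major, that letter is D.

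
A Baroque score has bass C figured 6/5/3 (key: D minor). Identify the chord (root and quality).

A minor seventh

The figures 6/5/3 indicate a seventh chord in first inversion.
In first inversion the root lies a sixth above the bass: a sixth above C in D minor is A.
The chord tones are C, E, G, A, giving A minor seventh.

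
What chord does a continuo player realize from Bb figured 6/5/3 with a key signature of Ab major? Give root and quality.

The figures 6/5/3 indicate a seventh chord in first inversion.
In first inversion the root lies a sixth above the bass: a sixth above Bb in Ab major is G.
The chord tones are Bb, Db, F, G, giving G half-diminished seventh.

G half-diminished seventh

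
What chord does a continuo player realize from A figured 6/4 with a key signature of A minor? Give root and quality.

D minor

The figures 6/4 indicate a triad in second inversion.
In second inversion the root lies a fourth above the bass: a fourth above A in A minor is D.
The chord tones are A, D, F, giving D minor.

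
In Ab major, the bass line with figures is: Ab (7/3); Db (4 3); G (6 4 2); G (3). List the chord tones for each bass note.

Ab, C, Eb, G | Db, F, G, Bb | G, Ab, C, Eb | G, Bb, Db

Ab (7/5/3): Ab, C, Eb, G.
Db (6/4/3): Db, F, G, Bb.
G (6/4/2): G, Ab, C, Eb.
G (5/3): G, Bb, Db.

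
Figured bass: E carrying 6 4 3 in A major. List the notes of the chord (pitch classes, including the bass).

E, G#, A, C#

A third above E in this key is G#.
A fourth above E in this key is A.
A sixth above E in this key is C#.
Together with the bass E, this spells A major seventh in second inversion.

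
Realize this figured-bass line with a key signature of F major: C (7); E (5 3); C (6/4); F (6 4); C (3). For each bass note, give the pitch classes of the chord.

C, E, G, Bb | E, G, Bb | C, F, A | F, Bb, D | C, E, G

C (7/5/3): C, E, G, Bb.
E (5/3): E, G, Bb.
C (6/4): C, F, A.
F (6/4): F, Bb, D.
C (5/3): C, E, G.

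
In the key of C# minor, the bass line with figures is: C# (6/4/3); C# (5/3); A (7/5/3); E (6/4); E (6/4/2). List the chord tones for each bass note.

C#, E, F#, A | C#, E, G# | A, C#, E, G# | E, A, C# | E, F#, A, C#

C# (6/4/3): C#, E, F#, A.
C# (5/3): C#, E, G#.
A (7/5/3): A, C#, E, G#.
E (6/4): E, A, C#.
E (6/4/2): E, F#, A, C#.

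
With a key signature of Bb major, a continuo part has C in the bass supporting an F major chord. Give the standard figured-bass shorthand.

C is the fifth of F major, so the chord is in second inversion.
A triad in second inversion is figured 6/4, conventionally abbreviated 6/4.

6/4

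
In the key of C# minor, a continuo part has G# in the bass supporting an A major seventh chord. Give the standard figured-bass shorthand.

G# is the seventh of A major seventh, so the chord is in third inversion.
A seventh chord in third inversion is figured 6/4/2, conventionally abbreviated 4/2.

4/2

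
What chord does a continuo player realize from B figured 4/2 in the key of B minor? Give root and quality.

The figures 4/2 indicate a seventh chord in third inversion.
In third inversion the root lies a second above the bass: a second above B in B minor is C#.
The chord tones are B, C#, E, G, giving C# half-diminished seventh.

C# half-diminished seventh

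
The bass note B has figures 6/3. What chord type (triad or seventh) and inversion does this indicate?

triad, first inversion

Intervals of 6/3 above the bass form a triad; the bass is the third, so this is first inversion.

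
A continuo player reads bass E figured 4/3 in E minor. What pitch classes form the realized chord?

E, G, A, C

The written figures 4/3 are shorthand for 6/4/3: the 6 is implied.
A third above E in this key is G.
A fourth above E in this key is A.
A sixth above E in this key is C.
Together with the bass E, this spells A minor seventh in second inversion.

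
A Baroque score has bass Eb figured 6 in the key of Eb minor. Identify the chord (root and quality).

Cb major

The figures 6 indicate a triad in first inversion.
In first inversion the root lies a sixth above the bass: a sixth above Eb in Eb minor is Cb.
The chord tones are Eb, Gb, Cb, giving Cb major.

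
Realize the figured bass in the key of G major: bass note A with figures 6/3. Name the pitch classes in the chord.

A, C, F#

A third above A in this key is C.
A sixth above A in this key is F#.
Together with the bass A, this spells F# diminished in first inversion.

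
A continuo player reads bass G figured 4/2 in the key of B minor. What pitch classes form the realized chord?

The written figures 4/2 are shorthand for 6/4/2: the 6 is implied.
A second above G in this key is A.
A fourth above G in this key is C#.
A sixth above G in this key is E.
Together with the bass G, this spells A dominant seventh in third inversion.

G, A, C#, E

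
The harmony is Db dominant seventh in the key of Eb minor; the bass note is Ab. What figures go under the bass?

4/3

Ab is the fifth of Db dominant seventh, so the chord is in second inversion.
A seventh chord in second inversion is figured 6/4/3, conventionally abbreviated 4/3.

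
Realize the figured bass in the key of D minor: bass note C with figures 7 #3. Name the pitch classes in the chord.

The written figures 7 #3 are shorthand for 7/5/3: the 5 is implied.
A third above C in this key is E, raised to E# by the sharp.
A fifth above C in this key is G.
A seventh above C in this key is Bb.

C, E#, G, Bb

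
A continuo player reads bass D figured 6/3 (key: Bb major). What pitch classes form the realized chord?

A third above D in this key is F.
A sixth above D in this key is Bb.
Together with the bass D, this spells Bb major in first inversion.

D, F, Bb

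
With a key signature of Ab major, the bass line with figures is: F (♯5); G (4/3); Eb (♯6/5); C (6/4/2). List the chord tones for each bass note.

F, Ab, C# | G, Bb, C, Eb | Eb, G, Bb, C# | C, Db, F, Ab

F (#5/3): F, Ab, C#.
G (6/4/3): G, Bb, C, Eb.
Eb (#6/5/3): Eb, G, Bb, C#.
C (6/4/2): C, Db, F, Ab.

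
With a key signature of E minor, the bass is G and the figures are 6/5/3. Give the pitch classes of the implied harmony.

A third above G in this key is B.
A fifth above G in this key is D.
A sixth above G in this key is E.
Together with the bass G, this spells E minor seventh in first inversion.

G, B, D, E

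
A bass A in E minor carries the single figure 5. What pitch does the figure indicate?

Counting 4 letter steps above A lands on E; in E minor, that letter is E.

E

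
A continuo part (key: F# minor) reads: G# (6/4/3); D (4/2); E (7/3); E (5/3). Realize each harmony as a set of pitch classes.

G# (6/4/3): G#, B, C#, E.
D (6/4/2): D, E, G#, B.
E (7/5/3): E, G#, B, D.
E (5/3): E, G#, B.

G#, B, C#, E | D, E, G#, B | E, G#, B, D | E, G#, B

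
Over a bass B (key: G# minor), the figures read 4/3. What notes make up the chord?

The written figures 4/3 are shorthand for 6/4/3: the 6 is implied.
A third above B in this key is D#.
A fourth above B in this key is E.
A sixth above B in this key is G#.
Together with the bass B, this spells E major seventh in second inversion.

B, D#, E, G#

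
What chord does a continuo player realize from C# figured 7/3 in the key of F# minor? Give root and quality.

C# minor seventh

The figures 7/3 indicate a seventh chord in root position.
In root position the bass is the root, so the root is C#.
The chord tones are C#, E, G#, B, giving C# minor seventh.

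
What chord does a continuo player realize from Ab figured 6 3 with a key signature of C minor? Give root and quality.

F minor

The figures 6 3 indicate a triad in first inversion.
In first inversion the root lies a sixth above the bass: a sixth above Ab in C minor is F.
The chord tones are Ab, C, F, giving F minor.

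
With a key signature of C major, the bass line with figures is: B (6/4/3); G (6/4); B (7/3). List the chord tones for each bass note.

B, D, E, G | G, C, E | B, D, F, A

B (6/4/3): B, D, E, G.
G (6/4): G, C, E.
B (7/5/3): B, D, F, A.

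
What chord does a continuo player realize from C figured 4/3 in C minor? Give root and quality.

F minor seventh

The figures 4/3 indicate a seventh chord in second inversion.
In second inversion the root lies a fourth above the bass: a fourth above C in C minor is F.
The chord tones are C, Eb, F, Ab, giving F minor seventh.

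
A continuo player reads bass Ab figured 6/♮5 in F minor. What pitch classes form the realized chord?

Ab, C, E, F

The written figures 6/♮5 are shorthand for 6/5/3: the 3 is implied.
A third above Ab in this key is C.
A fifth above Ab in this key is Eb, made natural (E) by the ♮ figure.
A sixth above Ab in this key is F.
Together with the bass Ab, this spells F minor-major seventh in first inversion.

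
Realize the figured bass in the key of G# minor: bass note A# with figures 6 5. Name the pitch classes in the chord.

A#, C#, E, F#

The written figures 6 5 are shorthand for 6/5/3: the 3 is implied.
A third above A# in this key is C#.
A fifth above A# in this key is E.
A sixth above A# in this key is F#.
Together with the bass A#, this spells F# dominant seventh in first inversion.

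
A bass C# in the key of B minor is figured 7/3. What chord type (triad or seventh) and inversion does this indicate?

seventh chord, root position

7/3 is shorthand for 7/5/3.
Intervals of 7/5/3 above the bass form a seventh chord; the bass is the root, so this is root position.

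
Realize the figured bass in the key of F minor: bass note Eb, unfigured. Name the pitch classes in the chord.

An unfigured bass implies 5/3.
A third above Eb in this key is G.
A fifth above Eb in this key is Bb.
Together with the bass Eb, this spells Eb major in root position.

Eb, G, Bb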